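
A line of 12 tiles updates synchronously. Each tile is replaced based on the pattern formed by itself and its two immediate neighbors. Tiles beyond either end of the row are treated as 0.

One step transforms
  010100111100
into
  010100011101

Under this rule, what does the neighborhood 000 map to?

1

At position 11 the neighborhood is 000; the next row has 1 there.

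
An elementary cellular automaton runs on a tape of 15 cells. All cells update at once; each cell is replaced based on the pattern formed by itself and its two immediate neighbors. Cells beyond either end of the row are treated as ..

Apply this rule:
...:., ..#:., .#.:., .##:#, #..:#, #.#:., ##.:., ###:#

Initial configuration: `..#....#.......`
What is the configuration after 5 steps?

.......#....#..

step 1: ...#....#......
step 2: ....#....#.....
step 3: .....#....#....
step 4: ......#....#...
step 5: .......#....#..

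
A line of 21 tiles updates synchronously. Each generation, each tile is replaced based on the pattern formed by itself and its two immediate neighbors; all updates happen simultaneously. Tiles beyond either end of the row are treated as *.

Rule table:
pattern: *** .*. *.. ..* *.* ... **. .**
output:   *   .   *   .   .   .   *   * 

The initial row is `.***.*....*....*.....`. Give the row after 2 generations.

generation 1: .***..*....*....*....
generation 2: .****..*....*....*...

.****..*....*....*...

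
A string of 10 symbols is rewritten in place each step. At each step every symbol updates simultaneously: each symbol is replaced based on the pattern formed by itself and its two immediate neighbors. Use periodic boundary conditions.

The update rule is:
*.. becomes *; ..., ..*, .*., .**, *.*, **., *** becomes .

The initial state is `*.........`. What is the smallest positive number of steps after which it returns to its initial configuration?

.*........
..*.......
...*......
....*.....
.....*....
......*...
.......*..
........*.
.........*
*.........

10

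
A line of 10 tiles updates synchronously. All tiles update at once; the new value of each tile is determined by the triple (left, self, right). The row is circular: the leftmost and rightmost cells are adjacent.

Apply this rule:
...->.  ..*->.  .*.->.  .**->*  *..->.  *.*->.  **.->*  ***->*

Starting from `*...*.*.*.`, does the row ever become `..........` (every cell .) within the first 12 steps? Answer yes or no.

..........
all cells are . at step 1

yes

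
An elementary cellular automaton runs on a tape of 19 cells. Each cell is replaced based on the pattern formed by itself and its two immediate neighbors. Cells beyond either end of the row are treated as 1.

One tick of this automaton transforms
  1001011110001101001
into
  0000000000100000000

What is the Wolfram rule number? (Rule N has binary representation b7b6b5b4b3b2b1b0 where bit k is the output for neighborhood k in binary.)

position 6: 111 → 0  (bit 7 = 0)
position 0: 110 → 0  (bit 6 = 0)
position 4: 101 → 0  (bit 5 = 0)
position 1: 100 → 0  (bit 4 = 0)
position 5: 011 → 0  (bit 3 = 0)
position 3: 010 → 0  (bit 2 = 0)
position 2: 001 → 0  (bit 1 = 0)
position 10: 000 → 1  (bit 0 = 1)
bits b7..b0 = 00000001 = 1

1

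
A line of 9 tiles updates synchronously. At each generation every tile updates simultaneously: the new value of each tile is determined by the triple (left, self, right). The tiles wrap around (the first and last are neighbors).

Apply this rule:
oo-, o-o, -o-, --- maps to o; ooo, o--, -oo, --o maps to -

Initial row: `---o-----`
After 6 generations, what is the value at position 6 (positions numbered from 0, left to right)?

generation 1: oo-o-oooo
generation 2: -oooo----
generation 3: ----o-ooo
generation 4: -oo-oo--o
generation 5: o-oo-o--o
generation 6: oo-ooo---
position 6 holds -

-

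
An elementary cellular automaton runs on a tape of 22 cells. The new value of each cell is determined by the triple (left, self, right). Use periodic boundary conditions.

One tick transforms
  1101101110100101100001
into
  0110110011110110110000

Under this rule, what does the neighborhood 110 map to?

1

At position 1 the neighborhood is 110; the next row has 1 there.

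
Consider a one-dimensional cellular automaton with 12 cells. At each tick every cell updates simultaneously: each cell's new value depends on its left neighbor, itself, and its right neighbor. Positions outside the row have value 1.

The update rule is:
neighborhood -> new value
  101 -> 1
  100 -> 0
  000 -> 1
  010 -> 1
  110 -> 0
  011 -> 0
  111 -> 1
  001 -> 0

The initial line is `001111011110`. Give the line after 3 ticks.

110100100011

tick 1: 000110101101
tick 2: 010001110010
tick 3: 110100100011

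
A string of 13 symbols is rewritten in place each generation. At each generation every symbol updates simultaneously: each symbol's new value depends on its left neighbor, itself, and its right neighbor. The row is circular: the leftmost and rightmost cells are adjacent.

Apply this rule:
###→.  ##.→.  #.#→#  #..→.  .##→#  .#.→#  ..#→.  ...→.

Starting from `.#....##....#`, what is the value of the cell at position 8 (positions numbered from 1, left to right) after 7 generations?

generation 1: ##....#.....#
generation 2: ......#.....#
generation 3: ......#.....#  (fixed point — unchanged through generation 7)
position 8 holds .

.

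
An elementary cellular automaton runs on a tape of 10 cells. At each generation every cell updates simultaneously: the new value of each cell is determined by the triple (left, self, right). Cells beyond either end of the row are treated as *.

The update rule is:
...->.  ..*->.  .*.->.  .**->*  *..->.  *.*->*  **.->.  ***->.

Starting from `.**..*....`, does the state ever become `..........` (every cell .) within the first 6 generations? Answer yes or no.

**........
..........
all cells are . at generation 2

yes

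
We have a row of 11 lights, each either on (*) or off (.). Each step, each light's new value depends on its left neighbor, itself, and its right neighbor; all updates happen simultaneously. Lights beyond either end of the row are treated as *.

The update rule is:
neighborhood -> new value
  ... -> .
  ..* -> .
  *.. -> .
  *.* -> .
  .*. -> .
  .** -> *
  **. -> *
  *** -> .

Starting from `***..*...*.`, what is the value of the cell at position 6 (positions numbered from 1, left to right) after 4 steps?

..*........
...........
...........  (fixed point — unchanged through step 4)
position 6 holds .

.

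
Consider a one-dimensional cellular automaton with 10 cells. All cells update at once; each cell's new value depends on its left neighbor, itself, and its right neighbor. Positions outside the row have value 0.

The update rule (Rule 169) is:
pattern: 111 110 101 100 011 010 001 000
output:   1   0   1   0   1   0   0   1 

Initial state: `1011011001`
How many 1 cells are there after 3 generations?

0110110000
0101100111
0011000110
count of 1: 4

4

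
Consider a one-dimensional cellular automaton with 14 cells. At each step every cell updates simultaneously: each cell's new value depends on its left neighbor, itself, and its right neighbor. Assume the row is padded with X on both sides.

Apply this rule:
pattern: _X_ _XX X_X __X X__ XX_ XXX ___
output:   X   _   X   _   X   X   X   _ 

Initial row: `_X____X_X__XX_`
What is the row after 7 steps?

XXX___XXXX__XX
XXXX___XXXX__X
XXXXX___XXXX__
XXXXXX___XXXX_
XXXXXXX___XXXX
XXXXXXXX___XXX
XXXXXXXXX___XX

XXXXXXXXX___XX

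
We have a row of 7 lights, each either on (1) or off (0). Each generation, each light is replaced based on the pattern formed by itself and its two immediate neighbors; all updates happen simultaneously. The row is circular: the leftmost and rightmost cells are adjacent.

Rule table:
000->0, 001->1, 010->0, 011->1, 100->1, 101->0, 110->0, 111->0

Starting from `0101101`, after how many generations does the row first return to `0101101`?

28

0001000
0010100
0100010
1010101
0000001
1000010
0100100
1011010
0010000
0101000
1000100
0101011
0000010
0000101
1001000
0110101
0100000
1010000
0001001
1010110
0000100
0001010
0010001
1101010
1000000
0100001
0010010
0101101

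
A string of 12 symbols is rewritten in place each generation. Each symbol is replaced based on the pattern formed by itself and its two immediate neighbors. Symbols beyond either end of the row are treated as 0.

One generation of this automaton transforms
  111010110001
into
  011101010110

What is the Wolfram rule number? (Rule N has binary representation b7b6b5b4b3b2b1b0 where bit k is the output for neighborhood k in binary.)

position 1: 111 → 1  (bit 7 = 1)
position 2: 110 → 1  (bit 6 = 1)
position 3: 101 → 1  (bit 5 = 1)
position 8: 100 → 0  (bit 4 = 0)
position 0: 011 → 0  (bit 3 = 0)
position 4: 010 → 0  (bit 2 = 0)
position 10: 001 → 1  (bit 1 = 1)
position 9: 000 → 1  (bit 0 = 1)
bits b7..b0 = 11100011 = 227

227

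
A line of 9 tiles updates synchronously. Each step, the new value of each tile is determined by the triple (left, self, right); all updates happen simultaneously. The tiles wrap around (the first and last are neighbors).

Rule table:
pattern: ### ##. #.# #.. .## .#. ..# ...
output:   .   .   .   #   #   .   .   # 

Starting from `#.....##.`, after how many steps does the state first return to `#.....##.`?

18

.####.#..
.#.....##
..####.#.
#.#.....#
...####.#
##.#.....
#...####.
.##.#....
.#...####
..##.#...
#.#...###
...##.#..
##.#...##
....##.#.
###.#...#
.....##.#
####.#...
#.....##.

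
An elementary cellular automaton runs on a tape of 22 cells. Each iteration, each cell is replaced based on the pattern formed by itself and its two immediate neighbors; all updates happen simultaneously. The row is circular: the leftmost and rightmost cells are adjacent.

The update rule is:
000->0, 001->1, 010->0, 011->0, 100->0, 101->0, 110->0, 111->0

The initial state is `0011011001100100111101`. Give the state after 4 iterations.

0100000010001001000000
1000000100010010000000
0000001000100100000001
0000010001001000000010

0000010001001000000010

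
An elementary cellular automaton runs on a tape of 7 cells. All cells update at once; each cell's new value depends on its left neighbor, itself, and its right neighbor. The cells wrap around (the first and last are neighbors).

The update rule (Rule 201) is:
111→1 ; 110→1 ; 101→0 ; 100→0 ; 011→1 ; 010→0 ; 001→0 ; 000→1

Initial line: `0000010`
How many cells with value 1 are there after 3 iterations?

iteration 1: 1111000
iteration 2: 1111010
iteration 3: 1111000
count of 1: 4

4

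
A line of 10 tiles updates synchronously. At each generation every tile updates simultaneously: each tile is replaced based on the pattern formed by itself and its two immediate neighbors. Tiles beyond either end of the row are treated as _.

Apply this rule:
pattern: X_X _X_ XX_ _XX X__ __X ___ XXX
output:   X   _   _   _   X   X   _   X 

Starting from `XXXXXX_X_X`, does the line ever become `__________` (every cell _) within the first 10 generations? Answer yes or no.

no

_XXXX_X_X_
X_XX_X_X_X
_X__X_X_X_
X_XX_X_X_X  (repeats generation 2; period 2)
generation 10: X_XX_X_X_X
generation 10 is X_XX_X_X_X, still not uniform _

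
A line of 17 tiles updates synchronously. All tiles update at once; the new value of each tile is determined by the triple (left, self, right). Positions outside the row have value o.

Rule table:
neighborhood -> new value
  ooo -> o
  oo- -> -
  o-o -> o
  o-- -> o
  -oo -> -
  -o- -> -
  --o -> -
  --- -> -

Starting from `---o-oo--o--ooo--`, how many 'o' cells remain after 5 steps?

6

o---o--o--o--o-o-
-o---o--o--o--o-o
o-o---o--o--o--o-
-o-o---o--o--o--o
o-o-o---o--o--o--
count of o: 6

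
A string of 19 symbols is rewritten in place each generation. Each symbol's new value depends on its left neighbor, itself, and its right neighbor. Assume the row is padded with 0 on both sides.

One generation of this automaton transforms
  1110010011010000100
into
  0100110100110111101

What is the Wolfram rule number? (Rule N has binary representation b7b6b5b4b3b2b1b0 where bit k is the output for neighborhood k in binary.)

position 1: 111 → 1  (bit 7 = 1)
position 2: 110 → 0  (bit 6 = 0)
position 10: 101 → 1  (bit 5 = 1)
position 3: 100 → 0  (bit 4 = 0)
position 0: 011 → 0  (bit 3 = 0)
position 5: 010 → 1  (bit 2 = 1)
position 4: 001 → 1  (bit 1 = 1)
position 13: 000 → 1  (bit 0 = 1)
bits b7..b0 = 10100111 = 167

167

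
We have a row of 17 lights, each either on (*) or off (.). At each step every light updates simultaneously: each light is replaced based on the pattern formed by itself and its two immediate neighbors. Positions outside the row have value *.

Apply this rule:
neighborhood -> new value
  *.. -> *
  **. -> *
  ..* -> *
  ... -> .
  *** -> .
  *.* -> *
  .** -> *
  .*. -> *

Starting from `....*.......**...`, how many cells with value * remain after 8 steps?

*..***.....****.*
****.**...**..***
...*****.******..
*.**...***....***
*****.**.**..**..
....*************
*..**............
******..........*
count of *: 7

7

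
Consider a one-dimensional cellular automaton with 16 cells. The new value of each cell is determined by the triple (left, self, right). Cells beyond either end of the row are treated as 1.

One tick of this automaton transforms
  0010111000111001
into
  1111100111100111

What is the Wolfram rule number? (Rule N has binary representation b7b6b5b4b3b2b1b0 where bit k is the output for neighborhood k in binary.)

position 5: 111 → 0  (bit 7 = 0)
position 6: 110 → 0  (bit 6 = 0)
position 3: 101 → 1  (bit 5 = 1)
position 0: 100 → 1  (bit 4 = 1)
position 4: 011 → 1  (bit 3 = 1)
position 2: 010 → 1  (bit 2 = 1)
position 1: 001 → 1  (bit 1 = 1)
position 8: 000 → 1  (bit 0 = 1)
bits b7..b0 = 00111111 = 63

63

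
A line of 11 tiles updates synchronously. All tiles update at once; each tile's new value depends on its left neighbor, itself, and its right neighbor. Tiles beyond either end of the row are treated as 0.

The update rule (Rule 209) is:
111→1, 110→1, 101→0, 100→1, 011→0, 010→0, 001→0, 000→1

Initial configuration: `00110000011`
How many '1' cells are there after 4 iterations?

7

10011111001
01001111100
00100111111
10010011111
count of 1: 7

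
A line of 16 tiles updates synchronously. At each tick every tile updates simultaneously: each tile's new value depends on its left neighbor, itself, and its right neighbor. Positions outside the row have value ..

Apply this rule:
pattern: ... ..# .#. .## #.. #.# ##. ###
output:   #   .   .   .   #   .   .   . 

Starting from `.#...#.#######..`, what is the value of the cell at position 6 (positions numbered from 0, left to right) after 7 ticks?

..##..........##
#...#########...
.##..........###
...#########....
##..........####
..#########.....
#..........#####
position 6 holds .

.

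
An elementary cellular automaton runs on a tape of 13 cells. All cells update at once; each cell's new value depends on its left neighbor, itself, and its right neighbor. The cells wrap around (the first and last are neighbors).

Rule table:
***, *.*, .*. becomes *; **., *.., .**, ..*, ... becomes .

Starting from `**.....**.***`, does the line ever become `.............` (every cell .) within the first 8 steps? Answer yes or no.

yes

*........*.**
.........**.*
...........**
.............
all cells are . at step 4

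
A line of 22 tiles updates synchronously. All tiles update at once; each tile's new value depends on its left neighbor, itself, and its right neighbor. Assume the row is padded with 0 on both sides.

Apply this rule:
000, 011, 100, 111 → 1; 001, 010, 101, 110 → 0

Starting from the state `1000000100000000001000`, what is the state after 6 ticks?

0010101011110101001110

0111110011111111100111
0111101011111111010110
0111000011111110000101
0110111011111101110000
0100110011111001101111
0010101011110101001110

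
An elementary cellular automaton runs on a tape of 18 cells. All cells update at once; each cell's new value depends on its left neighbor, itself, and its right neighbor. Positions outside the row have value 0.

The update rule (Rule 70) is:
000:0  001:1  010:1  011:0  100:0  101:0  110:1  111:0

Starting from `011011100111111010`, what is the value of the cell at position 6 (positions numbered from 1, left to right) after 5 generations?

0

generation 1: 101000101000001010
generation 2: 101001101000011010
generation 3: 101010101000101010
generation 4: 101010101001101010
generation 5: 101010101010101010
position 6 holds 0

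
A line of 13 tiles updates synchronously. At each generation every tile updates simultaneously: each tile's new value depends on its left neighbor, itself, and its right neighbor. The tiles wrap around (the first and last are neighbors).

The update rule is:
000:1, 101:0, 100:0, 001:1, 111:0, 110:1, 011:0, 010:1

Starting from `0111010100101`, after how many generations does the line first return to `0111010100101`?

2

0001010101101
0111010100101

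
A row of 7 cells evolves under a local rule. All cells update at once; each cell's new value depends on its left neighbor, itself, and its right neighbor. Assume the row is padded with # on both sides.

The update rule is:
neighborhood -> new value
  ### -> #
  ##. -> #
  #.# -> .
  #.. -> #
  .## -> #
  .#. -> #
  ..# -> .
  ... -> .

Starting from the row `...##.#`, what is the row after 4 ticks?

##.##.#

#..##.#
##.##.#
##.##.#  (fixed point — unchanged through tick 4)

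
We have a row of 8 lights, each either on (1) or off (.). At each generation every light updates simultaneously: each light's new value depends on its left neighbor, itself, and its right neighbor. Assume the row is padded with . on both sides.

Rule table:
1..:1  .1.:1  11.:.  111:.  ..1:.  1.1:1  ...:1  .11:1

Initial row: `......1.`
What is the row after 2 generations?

11111.11
1....11.

1....11.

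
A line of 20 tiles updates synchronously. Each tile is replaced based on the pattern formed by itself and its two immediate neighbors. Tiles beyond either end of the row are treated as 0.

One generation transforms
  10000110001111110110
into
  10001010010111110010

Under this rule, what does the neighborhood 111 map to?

At position 11 the neighborhood is 111; the next row has 1 there.

1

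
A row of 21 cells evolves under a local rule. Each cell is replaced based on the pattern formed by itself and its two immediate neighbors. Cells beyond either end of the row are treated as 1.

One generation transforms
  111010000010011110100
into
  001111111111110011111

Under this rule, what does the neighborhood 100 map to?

1

At position 5 the neighborhood is 100; the next row has 1 there.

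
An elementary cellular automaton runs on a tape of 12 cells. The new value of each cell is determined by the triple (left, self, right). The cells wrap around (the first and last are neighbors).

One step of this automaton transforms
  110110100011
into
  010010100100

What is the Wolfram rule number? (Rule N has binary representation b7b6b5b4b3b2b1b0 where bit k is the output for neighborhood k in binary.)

position 0: 111 → 0  (bit 7 = 0)
position 1: 110 → 1  (bit 6 = 1)
position 2: 101 → 0  (bit 5 = 0)
position 7: 100 → 0  (bit 4 = 0)
position 3: 011 → 0  (bit 3 = 0)
position 6: 010 → 1  (bit 2 = 1)
position 9: 001 → 1  (bit 1 = 1)
position 8: 000 → 0  (bit 0 = 0)
bits b7..b0 = 01000110 = 70

70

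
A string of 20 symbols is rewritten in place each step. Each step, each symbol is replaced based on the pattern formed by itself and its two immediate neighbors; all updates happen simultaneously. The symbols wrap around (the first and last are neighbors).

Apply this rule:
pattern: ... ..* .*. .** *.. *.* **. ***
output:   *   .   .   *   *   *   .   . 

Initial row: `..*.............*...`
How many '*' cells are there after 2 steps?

4

*..************..***
.*.*...........*.*..
count of *: 4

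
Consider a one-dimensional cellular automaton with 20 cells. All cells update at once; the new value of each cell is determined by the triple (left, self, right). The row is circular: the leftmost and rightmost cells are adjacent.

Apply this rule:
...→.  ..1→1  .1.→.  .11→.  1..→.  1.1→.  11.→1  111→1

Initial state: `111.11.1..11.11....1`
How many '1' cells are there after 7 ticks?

111..1...1.1..1...1.
.11.1...1....1...1..
1.1....1....1...1...
......1....1...1...1
.....1....1...1...1.
....1....1...1...1..
...1....1...1...1...
count of 1: 4

4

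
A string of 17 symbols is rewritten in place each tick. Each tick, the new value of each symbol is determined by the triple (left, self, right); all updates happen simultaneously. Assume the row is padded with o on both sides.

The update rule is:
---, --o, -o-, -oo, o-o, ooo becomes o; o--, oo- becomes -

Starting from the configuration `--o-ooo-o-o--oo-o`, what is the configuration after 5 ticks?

oo-oooo-oo-oooooo

-ooooo-oooo-oo-oo
ooooo-oooo-oo-ooo
oooo-oooo-oo-oooo
ooo-oooo-oo-ooooo
oo-oooo-oo-oooooo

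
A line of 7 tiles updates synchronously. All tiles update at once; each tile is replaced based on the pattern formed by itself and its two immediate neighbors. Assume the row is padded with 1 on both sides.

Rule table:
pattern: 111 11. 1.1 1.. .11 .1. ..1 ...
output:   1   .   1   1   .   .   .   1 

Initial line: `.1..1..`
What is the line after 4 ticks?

tick 1: 1.1..1.
tick 2: .1.1..1
tick 3: 1.1.1..
tick 4: .1.1.1.

.1.1.1.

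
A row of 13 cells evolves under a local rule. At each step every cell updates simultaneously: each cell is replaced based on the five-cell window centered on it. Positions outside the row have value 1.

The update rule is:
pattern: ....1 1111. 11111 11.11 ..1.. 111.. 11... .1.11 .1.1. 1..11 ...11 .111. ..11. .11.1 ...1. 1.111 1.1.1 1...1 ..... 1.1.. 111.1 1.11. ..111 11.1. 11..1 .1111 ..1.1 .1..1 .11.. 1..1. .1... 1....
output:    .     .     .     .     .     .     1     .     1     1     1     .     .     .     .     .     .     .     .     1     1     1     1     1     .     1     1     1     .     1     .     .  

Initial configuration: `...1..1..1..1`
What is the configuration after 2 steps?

.1.1...1...1.

1...11.11.111
.1.1...1...1.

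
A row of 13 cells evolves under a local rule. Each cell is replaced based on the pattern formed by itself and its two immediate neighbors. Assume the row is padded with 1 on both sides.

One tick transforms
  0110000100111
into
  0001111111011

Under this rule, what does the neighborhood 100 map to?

At position 3 the neighborhood is 100; the next row has 1 there.

1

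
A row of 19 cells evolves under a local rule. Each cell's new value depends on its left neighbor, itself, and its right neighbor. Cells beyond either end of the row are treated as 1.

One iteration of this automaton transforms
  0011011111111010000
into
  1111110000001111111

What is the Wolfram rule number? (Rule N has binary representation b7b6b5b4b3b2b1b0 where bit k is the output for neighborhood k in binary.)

127

position 6: 111 → 0  (bit 7 = 0)
position 3: 110 → 1  (bit 6 = 1)
position 4: 101 → 1  (bit 5 = 1)
position 0: 100 → 1  (bit 4 = 1)
position 2: 011 → 1  (bit 3 = 1)
position 14: 010 → 1  (bit 2 = 1)
position 1: 001 → 1  (bit 1 = 1)
position 16: 000 → 1  (bit 0 = 1)
bits b7..b0 = 01111111 = 127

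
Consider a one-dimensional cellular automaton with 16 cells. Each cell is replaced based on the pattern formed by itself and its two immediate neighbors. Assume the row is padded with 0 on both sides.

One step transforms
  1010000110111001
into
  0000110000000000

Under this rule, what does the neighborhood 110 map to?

0

At position 8 the neighborhood is 110; the next row has 0 there.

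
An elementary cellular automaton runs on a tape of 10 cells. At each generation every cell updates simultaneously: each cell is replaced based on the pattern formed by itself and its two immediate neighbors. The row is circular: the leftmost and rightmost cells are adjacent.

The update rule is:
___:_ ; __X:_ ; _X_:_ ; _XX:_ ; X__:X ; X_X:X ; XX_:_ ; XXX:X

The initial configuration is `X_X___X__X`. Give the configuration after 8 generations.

X___X___X_

_X_X___X__
__X_X___X_
___X_X___X
X___X_X___
_X___X_X__
__X___X_X_
___X___X_X
X___X___X_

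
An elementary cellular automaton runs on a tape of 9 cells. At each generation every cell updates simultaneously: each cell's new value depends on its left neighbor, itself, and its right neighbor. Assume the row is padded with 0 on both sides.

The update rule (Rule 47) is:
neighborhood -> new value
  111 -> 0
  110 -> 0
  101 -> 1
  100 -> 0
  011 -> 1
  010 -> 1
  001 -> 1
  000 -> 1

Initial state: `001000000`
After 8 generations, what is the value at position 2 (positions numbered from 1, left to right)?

0

generation 1: 111011111
generation 2: 100110000
generation 3: 101100111
generation 4: 111001100
generation 5: 100011001
generation 6: 101110011
generation 7: 111000110
generation 8: 100011100
position 2 holds 0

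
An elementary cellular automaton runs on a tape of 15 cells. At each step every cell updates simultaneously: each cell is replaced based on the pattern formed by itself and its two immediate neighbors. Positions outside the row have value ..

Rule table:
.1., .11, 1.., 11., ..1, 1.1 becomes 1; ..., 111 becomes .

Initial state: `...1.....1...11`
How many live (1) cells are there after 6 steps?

9

..111...111.111
.11.11.11.111.1
11111111111.111
1.........111.1
11.......11.111
111.....11111.1
count of 1: 9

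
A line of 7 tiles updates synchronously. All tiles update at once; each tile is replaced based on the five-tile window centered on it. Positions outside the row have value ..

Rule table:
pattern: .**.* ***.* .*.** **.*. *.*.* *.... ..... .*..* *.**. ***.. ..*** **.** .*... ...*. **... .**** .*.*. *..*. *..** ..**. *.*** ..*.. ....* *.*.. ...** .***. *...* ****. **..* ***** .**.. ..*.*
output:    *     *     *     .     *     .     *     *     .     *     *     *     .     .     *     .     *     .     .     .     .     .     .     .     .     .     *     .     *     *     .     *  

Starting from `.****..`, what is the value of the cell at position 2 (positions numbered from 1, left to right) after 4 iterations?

*

.*..**.
..*...*
....*..
**.....
position 2 holds *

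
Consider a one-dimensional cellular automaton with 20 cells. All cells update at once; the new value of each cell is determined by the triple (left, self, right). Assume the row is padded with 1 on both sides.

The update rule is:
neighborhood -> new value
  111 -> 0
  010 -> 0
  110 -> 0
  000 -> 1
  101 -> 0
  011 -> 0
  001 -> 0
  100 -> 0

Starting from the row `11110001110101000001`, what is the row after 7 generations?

00000100000000011100
01110001111111000000
00000100000000011110
01110001111111000000  (repeats generation 2; period 2)
generation 7: 00000100000000011110

00000100000000011110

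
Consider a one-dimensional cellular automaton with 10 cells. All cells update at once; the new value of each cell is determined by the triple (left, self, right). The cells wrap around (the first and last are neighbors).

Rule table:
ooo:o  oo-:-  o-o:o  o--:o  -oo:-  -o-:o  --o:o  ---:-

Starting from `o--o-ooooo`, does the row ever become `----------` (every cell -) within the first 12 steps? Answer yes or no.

no

-oooo-oooo
o-oo-o-oo-
oo--ooo--o
o-oo-o-oo-  (repeats step 2; period 2)
step 12: o-oo-o-oo-
step 12 is o-oo-o-oo-, still not uniform -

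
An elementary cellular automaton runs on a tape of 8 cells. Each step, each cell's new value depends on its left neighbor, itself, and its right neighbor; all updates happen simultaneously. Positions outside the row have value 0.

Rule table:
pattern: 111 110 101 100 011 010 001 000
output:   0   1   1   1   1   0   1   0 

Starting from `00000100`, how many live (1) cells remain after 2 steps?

3

step 1: 00001010
step 2: 00010101
count of 1: 3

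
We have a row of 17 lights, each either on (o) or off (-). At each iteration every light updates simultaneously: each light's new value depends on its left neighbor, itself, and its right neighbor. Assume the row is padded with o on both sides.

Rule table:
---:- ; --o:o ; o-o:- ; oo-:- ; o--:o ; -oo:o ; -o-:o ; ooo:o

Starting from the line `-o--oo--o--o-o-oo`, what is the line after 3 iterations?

-oooo-oooooo-o-oo
-ooo--ooooo--o-oo
-oo-oooooo-ooo-oo

-oo-oooooo-ooo-oo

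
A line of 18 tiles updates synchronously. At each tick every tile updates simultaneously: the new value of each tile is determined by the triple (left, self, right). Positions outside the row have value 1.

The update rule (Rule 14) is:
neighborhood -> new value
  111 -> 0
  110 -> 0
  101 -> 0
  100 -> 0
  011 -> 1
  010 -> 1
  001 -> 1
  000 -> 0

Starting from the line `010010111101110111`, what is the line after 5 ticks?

010101011001100110

010110100001000100
010100100011001101
010101100110011001
010101001100110011
010101011001100110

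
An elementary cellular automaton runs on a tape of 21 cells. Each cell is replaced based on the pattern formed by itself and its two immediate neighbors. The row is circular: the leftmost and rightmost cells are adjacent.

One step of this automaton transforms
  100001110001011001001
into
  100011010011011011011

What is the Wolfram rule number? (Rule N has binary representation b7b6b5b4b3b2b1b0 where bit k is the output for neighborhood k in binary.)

78

position 6: 111 → 0  (bit 7 = 0)
position 0: 110 → 1  (bit 6 = 1)
position 12: 101 → 0  (bit 5 = 0)
position 1: 100 → 0  (bit 4 = 0)
position 5: 011 → 1  (bit 3 = 1)
position 11: 010 → 1  (bit 2 = 1)
position 4: 001 → 1  (bit 1 = 1)
position 2: 000 → 0  (bit 0 = 0)
bits b7..b0 = 01001110 = 78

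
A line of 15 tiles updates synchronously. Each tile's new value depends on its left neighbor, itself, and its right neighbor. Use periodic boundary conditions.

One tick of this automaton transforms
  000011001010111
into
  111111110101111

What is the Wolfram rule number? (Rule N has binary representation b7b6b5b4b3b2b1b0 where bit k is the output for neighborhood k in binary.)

position 13: 111 → 1  (bit 7 = 1)
position 5: 110 → 1  (bit 6 = 1)
position 9: 101 → 1  (bit 5 = 1)
position 0: 100 → 1  (bit 4 = 1)
position 4: 011 → 1  (bit 3 = 1)
position 8: 010 → 0  (bit 2 = 0)
position 3: 001 → 1  (bit 1 = 1)
position 1: 000 → 1  (bit 0 = 1)
bits b7..b0 = 11111011 = 251

251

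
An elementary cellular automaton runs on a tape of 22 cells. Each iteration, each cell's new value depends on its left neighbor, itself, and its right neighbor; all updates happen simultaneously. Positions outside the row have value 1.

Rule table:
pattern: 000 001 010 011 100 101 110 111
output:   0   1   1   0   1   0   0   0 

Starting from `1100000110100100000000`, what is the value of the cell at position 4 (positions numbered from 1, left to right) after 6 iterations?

0

0010001000111110000001
1111011101000001000010
0000000001100011100110
1000000010010100011000
0100000111110110100101
0110001000000000111100
position 4 holds 0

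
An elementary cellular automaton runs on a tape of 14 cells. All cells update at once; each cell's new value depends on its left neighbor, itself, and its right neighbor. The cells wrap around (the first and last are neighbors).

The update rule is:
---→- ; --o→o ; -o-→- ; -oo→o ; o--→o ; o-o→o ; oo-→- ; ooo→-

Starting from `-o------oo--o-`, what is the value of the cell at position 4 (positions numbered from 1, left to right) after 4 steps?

o-o----oo-oo-o
-o-o--oo-oo-oo
o-o-ooo-oo-oo-
-o-oo--oo-oo-o
position 4 holds o

o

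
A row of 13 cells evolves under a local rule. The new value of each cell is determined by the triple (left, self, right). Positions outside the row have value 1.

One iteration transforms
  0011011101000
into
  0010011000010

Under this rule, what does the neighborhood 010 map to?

0

At position 9 the neighborhood is 010; the next row has 0 there.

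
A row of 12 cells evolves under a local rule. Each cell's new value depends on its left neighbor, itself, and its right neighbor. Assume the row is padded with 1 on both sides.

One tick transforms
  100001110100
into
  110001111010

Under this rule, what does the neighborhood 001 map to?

0

At position 4 the neighborhood is 001; the next row has 0 there.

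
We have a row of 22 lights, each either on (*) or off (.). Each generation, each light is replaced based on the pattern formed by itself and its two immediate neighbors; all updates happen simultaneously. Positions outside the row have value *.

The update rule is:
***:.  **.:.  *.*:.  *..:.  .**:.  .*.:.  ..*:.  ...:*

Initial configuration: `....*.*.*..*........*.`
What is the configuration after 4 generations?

....********........*.

generation 1: .**..........******...
generation 2: ....********........*.
generation 3: .**..........******...  (repeats generation 1; period 2)
generation 4: ....********........*.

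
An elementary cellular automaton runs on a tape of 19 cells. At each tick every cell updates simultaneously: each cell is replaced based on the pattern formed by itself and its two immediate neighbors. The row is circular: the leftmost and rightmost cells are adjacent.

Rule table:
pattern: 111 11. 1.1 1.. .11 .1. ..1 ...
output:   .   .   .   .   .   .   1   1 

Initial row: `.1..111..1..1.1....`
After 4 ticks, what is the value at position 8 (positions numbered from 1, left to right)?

tick 1: 1..1....1..1....111
tick 2: ..1..111..1..111...
tick 3: 11..1....1..1....11
tick 4: ...1..111..1..111..
position 8 holds 1

1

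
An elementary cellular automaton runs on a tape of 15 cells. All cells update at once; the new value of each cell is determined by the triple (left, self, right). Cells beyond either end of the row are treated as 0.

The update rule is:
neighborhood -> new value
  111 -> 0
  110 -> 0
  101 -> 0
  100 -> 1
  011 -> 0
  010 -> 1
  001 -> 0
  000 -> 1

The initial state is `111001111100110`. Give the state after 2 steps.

000100000010001
110111111011101

110111111011101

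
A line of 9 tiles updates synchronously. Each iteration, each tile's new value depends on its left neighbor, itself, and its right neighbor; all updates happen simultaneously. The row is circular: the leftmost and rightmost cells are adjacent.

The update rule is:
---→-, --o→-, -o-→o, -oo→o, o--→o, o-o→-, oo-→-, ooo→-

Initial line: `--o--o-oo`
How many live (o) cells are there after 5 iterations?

5

iteration 1: o-oo-o-o-
iteration 2: o-o--o-o-
iteration 3: o-oo-o-o-  (repeats iteration 1; period 2)
iteration 5: o-oo-o-o-
count of o: 5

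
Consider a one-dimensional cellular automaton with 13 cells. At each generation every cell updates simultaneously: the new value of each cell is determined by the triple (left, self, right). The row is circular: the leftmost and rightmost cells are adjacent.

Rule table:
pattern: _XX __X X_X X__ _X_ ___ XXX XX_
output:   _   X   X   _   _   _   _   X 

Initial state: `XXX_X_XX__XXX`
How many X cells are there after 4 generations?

5

__XX_X_X_X___
_X_XX_X_X____
X_X_XX_X_____
_X_X_XX_____X
count of X: 5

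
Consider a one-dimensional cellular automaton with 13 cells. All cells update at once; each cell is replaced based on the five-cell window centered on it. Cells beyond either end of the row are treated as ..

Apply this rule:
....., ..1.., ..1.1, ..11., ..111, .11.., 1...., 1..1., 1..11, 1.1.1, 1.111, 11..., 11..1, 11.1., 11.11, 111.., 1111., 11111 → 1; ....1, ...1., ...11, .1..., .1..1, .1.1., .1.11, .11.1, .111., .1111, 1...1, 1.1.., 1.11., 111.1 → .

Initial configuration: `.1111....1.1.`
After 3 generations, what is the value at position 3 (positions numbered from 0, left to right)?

1

generation 1: .1.1111..1...
generation 2: .1.1.11111.11
generation 3: .1.1.1.11.1.1
position 3 holds 1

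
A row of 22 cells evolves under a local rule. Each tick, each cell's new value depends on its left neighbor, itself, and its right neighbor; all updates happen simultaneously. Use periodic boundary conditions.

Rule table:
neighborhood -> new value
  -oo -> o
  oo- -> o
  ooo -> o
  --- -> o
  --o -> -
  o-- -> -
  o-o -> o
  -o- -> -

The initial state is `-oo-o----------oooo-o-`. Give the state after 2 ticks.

-ooo--oooooooooooooo-o

-ooo--oooooooo-ooooo--
-ooo--oooooooooooooo-o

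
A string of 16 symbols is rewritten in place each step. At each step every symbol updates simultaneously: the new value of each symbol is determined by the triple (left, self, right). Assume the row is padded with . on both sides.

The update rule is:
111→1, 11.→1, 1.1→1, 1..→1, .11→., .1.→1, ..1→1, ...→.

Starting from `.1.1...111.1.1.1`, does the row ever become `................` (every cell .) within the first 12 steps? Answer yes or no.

no

11111.1.11111111
.1111111.1111111
1.1111111.111111
11.1111111.11111
.11.1111111.1111
1.11.1111111.111
11.11.1111111.11
.11.11.1111111.1
1.11.11.11111111
11.11.11.1111111
.11.11.11.111111
1.11.11.11.11111
step 12 is 1.11.11.11.11111, still not uniform .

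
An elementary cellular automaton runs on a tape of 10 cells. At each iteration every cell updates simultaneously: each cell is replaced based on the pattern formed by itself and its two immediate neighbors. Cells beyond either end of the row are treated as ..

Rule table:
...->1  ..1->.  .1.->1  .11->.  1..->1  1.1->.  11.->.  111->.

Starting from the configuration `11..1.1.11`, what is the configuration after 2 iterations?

1.1.1.1111

..1.1.1...
1.1.1.1111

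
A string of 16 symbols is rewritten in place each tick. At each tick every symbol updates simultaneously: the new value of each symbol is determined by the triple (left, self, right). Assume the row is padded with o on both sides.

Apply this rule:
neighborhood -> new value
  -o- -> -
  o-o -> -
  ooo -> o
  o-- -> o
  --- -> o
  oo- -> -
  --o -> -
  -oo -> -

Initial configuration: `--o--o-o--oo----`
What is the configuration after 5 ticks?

o--o----o---ooo-
-o--ooo--oo--o--
--o--o-o---o--o-
o--o----oo--o---
-o--ooo---o--oo-

-o--ooo---o--oo-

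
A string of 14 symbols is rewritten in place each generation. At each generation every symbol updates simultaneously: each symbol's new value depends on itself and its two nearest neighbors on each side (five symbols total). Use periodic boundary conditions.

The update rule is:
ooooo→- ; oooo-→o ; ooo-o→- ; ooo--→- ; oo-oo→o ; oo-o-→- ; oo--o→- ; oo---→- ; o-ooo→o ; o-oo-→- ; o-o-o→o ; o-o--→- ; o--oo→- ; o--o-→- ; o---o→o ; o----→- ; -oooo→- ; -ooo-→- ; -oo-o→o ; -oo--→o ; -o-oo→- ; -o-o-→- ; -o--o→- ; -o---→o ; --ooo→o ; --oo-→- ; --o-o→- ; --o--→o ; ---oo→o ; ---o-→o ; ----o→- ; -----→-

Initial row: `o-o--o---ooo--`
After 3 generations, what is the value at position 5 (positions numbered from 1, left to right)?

-

generation 1: -----ooooo----
generation 2: ----oo--o-----
generation 3: ---o-o--oo----
position 5 holds -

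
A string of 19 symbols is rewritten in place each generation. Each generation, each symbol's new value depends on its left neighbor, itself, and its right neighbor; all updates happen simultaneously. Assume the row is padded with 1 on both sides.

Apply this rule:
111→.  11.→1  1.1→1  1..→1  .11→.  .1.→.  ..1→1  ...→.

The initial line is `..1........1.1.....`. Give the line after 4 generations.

11.1......1.1.1...1
.11.1....1.1.1.1.1.
1.11.1..1.1.1.1.1.1
11.11.11.1.1.1.1.1.

11.11.11.1.1.1.1.1.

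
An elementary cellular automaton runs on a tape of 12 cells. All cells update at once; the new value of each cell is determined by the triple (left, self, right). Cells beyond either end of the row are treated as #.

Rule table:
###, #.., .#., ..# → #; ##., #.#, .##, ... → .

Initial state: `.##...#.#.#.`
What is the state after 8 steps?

.#...#.#.##.

step 1: ...#.##.#.#.
step 2: #.##....#.#.
step 3: ....#..##.#.
step 4: #..####...#.
step 5: .##.##.#.##.
step 6: .......#....
step 7: #.....###..#
step 8: .#...#.#.##.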